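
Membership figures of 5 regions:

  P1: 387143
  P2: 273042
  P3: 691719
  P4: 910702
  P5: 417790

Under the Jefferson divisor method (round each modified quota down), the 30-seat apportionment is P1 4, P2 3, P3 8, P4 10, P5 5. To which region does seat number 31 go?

Priority for the next seat is population ÷ (current seats + 1).
Priorities: P1 77428.600, P2 68260.500, P3 76857.667, P4 82791.091, P5 69631.667.
Highest priority: P4.

P4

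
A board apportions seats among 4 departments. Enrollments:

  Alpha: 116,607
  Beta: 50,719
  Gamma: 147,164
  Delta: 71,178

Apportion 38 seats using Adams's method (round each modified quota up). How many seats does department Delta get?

Standard divisor 385668/38 ≈ 10149.158; standard quotas: Alpha 11.489, Beta 4.997, Gamma 14.500, Delta 7.013.
Rounding up gives 12, 5, 15, 8 = 40 seats, so the divisor must be adjusted.
With modified divisor 10560: modified quotas Alpha 11.042, Beta 4.803, Gamma 13.936, Delta 6.740.
Rounding up: Alpha 12, Beta 5, Gamma 14, Delta 7 (total 38).
Delta receives 7.

7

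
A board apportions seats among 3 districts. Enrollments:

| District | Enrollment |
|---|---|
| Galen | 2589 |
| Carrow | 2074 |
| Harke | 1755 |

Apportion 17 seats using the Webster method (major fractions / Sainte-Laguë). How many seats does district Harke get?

5

Standard divisor 6418/17 ≈ 377.529; standard quotas: Galen 6.858, Carrow 5.494, Harke 4.649.
Rounding to the nearest integer gives Galen 7, Carrow 5, Harke 5 — total 17, matching the house size, so no adjustment is needed.
Harke receives 5.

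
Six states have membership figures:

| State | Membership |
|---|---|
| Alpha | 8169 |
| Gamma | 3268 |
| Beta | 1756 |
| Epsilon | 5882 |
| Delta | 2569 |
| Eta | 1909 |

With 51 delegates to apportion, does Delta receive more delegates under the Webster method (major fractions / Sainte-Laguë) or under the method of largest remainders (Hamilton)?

Webster: Alpha 17, Gamma 7, Beta 4, Epsilon 13, Delta 6, Eta 4.
Hamilton: Alpha 18, Gamma 7, Beta 4, Epsilon 13, Delta 5, Eta 4.
Delta gets 6 under Webster and 5 under Hamilton.

Webster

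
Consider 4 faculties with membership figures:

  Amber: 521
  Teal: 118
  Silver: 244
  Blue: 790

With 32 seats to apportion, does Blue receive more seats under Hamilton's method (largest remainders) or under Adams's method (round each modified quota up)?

Hamilton

Hamilton: Amber 10, Teal 2, Silver 5, Blue 15.
Adams: Amber 10, Teal 3, Silver 5, Blue 14.
Blue gets 15 under Hamilton and 14 under Adams.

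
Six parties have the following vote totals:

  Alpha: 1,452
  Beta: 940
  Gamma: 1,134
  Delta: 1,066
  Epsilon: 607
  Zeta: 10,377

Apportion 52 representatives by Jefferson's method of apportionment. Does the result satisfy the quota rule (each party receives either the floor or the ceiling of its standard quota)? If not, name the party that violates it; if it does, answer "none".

Zeta

Standard quotas: Alpha 4.847, Beta 3.138, Gamma 3.786, Delta 3.559, Epsilon 2.026, Zeta 34.643.
Jefferson allocation: Alpha 5, Beta 3, Gamma 3, Delta 3, Epsilon 2, Zeta 36.
Zeta has quota 34.643 (lower 34, upper 35) but receives 36 — outside the quota interval.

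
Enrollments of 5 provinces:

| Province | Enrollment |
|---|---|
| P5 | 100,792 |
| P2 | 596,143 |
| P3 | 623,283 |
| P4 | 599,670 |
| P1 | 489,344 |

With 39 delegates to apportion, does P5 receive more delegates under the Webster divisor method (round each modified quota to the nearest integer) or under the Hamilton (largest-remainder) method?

Webster

Webster: P5 2, P2 9, P3 10, P4 10, P1 8.
Hamilton: P5 1, P2 10, P3 10, P4 10, P1 8.
P5 gets 2 under Webster and 1 under Hamilton.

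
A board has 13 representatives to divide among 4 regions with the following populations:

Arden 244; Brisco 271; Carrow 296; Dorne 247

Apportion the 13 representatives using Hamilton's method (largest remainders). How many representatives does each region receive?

Arden: 3, Brisco: 3, Carrow: 4, Dorne: 3

The standard divisor is 1058/13 ≈ 81.385.
Standard quotas: Arden 2.998, Brisco 3.330, Carrow 3.637, Dorne 3.035.
Lower quotas: Arden 2, Brisco 3, Carrow 3, Dorne 3 (sum 11, leaving 2 seats).
Remainders in descending order: Arden 0.998, Carrow 0.637, Brisco 0.330, Dorne 0.035.
Largest remainders: Arden, Carrow receive the extra seats.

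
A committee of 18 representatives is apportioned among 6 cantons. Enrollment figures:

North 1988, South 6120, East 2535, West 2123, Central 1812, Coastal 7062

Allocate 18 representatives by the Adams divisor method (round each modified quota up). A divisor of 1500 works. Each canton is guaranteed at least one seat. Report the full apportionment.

North: 2; South: 5; East: 2; West: 2; Central: 2; Coastal: 5

With modified divisor 1500: modified quotas North 1.325, South 4.080, East 1.690, West 1.415, Central 1.208, Coastal 4.708.
Rounding up: North 2, South 5, East 2, West 2, Central 2, Coastal 5 (total 18).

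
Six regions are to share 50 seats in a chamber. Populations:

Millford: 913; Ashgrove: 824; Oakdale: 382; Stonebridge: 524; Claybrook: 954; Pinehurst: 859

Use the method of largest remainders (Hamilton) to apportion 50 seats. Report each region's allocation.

Standard divisor: 4456 ÷ 50 ≈ 89.12.
Standard quotas: Millford 10.245, Ashgrove 9.246, Oakdale 4.286, Stonebridge 5.880, Claybrook 10.705, Pinehurst 9.639.
Lower quotas: Millford 10, Ashgrove 9, Oakdale 4, Stonebridge 5, Claybrook 10, Pinehurst 9 (sum 47, leaving 3 seats).
Remainders in descending order: Stonebridge 0.880, Claybrook 0.705, Pinehurst 0.639, Oakdale 0.286, Ashgrove 0.246, Millford 0.245.
Largest remainders: Stonebridge, Claybrook, Pinehurst receive the extra seats.

Millford: 10; Ashgrove: 9; Oakdale: 4; Stonebridge: 6; Claybrook: 11; Pinehurst: 10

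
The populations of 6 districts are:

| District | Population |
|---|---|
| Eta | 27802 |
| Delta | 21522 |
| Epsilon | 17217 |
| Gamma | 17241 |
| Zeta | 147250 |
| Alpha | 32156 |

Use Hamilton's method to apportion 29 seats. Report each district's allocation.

Eta: 3, Delta: 2, Epsilon: 2, Gamma: 2, Zeta: 16, Alpha: 4

Standard divisor: 263188 ÷ 29 ≈ 9075.448.
Standard quotas: Eta 3.0634, Delta 2.3715, Epsilon 1.8971, Gamma 1.8997, Zeta 16.2251, Alpha 3.5432.
Lower quotas: Eta 3, Delta 2, Epsilon 1, Gamma 1, Zeta 16, Alpha 3 (sum 26, leaving 3 seats).
Remainders in descending order: Gamma 0.8997, Epsilon 0.8971, Alpha 0.5432, Delta 0.3715, Zeta 0.2251, Eta 0.0634.
Largest remainders: Gamma, Epsilon, Alpha receive the extra seats.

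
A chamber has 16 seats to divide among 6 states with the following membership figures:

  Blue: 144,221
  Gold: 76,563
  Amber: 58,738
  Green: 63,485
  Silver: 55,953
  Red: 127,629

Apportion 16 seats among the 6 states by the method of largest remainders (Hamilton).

Total 526589; standard divisor 526589/16 ≈ 32911.812.
Standard quotas: Blue 4.3820, Gold 2.3263, Amber 1.7847, Green 1.9289, Silver 1.7001, Red 3.8779.
Lower quotas: Blue 4, Gold 2, Amber 1, Green 1, Silver 1, Red 3 (sum 12, leaving 4 seats).
Remainders in descending order: Green 0.9289, Red 0.8779, Amber 0.7847, Silver 0.7001, Blue 0.3820, Gold 0.3263.
The surplus seats go to Green, Red, Amber, Silver.

Blue 4, Gold 2, Amber 2, Green 2, Silver 2, Red 4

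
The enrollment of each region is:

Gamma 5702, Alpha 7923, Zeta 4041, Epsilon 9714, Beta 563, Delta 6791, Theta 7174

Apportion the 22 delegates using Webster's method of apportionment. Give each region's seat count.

Standard divisor 41908/22 ≈ 1904.909; standard quotas: Gamma 2.993, Alpha 4.159, Zeta 2.121, Epsilon 5.099, Beta 0.296, Delta 3.565, Theta 3.766.
Rounding to the nearest integer gives Gamma 3, Alpha 4, Zeta 2, Epsilon 5, Beta 0, Delta 4, Theta 4 — total 22, matching the house size, so no adjustment is needed.

Gamma 3; Alpha 4; Zeta 2; Epsilon 5; Beta 0; Delta 4; Theta 4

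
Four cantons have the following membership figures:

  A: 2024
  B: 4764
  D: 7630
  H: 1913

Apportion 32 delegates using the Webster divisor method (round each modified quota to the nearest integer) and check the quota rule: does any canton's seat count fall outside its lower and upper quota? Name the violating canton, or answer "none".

none

Standard quotas: A 3.966, B 9.335, D 14.951, H 3.748.
Webster allocation: A 4, B 9, D 15, H 4.
Every allocation lies between the lower and upper quota.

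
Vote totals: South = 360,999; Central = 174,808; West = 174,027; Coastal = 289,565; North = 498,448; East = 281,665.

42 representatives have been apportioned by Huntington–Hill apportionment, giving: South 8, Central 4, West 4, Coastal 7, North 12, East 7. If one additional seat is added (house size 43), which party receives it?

Priority for the next seat is population ÷ (√(s·(s+1))).
Priorities: South 42544.140, Central 39088.257, West 38913.620, Coastal 38694.751, North 39907.779, East 37639.069.
Highest priority: South.

South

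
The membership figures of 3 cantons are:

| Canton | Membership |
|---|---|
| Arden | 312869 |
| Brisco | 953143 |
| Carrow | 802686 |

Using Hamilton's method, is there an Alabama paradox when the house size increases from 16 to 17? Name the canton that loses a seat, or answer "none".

At 16 seats: Arden 3, Brisco 7, Carrow 6.
At 17 seats: Arden 2, Brisco 8, Carrow 7.
Arden drops from 3 to 2.

Arden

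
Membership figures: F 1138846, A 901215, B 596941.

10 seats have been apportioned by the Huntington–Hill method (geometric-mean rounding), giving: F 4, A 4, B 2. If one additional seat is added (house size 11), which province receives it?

F

Priority for the next seat is population ÷ (√(s·(s+1))).
Priorities: F 254653.707, A 201517.800, B 243700.143.
Highest priority: F.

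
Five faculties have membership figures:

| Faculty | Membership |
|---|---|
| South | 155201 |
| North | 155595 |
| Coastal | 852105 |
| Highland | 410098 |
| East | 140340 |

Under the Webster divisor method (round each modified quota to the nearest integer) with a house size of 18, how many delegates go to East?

Standard divisor 1713339/18 ≈ 95185.5; standard quotas: South 1.631, North 1.635, Coastal 8.952, Highland 4.308, East 1.474.
Rounding to the nearest integer gives South 2, North 2, Coastal 9, Highland 4, East 1 — total 18, matching the house size, so no adjustment is needed.
East receives 1.

1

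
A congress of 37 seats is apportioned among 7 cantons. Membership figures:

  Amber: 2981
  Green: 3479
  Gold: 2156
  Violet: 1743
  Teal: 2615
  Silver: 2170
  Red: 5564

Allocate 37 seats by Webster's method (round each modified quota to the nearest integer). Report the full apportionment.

Standard divisor 20708/37 ≈ 559.676; standard quotas: Amber 5.326, Green 6.216, Gold 3.852, Violet 3.114, Teal 4.672, Silver 3.877, Red 9.941.
Rounding to the nearest integer gives Amber 5, Green 6, Gold 4, Violet 3, Teal 5, Silver 4, Red 10 — total 37, matching the house size, so no adjustment is needed.

Amber 5, Green 6, Gold 4, Violet 3, Teal 5, Silver 4, Red 10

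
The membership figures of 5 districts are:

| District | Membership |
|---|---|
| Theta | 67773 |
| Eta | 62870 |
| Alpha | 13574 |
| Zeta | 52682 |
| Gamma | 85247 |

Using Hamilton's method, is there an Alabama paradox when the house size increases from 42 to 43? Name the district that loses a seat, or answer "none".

At 42 seats: Theta 10, Eta 9, Alpha 2, Zeta 8, Gamma 13.
At 43 seats: Theta 10, Eta 10, Alpha 2, Zeta 8, Gamma 13.
No district's allocation decreased.

none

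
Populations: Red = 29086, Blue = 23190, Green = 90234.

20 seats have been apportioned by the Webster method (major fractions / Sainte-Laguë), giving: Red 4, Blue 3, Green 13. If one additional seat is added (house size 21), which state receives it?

Green

Priority for the next seat is population ÷ (current seats + 0.5).
Priorities: Red 6463.556, Blue 6625.714, Green 6684.000.
Highest priority: Green.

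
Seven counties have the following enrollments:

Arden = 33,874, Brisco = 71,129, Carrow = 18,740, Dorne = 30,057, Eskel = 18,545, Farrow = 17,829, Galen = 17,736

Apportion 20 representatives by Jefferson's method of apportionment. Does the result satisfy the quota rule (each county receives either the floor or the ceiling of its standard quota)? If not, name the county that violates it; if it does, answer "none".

none

Standard quotas: Arden 3.259, Brisco 6.842, Carrow 1.803, Dorne 2.891, Eskel 1.784, Farrow 1.715, Galen 1.706.
Jefferson allocation: Arden 3, Brisco 7, Carrow 2, Dorne 3, Eskel 2, Farrow 2, Galen 1.
Every allocation lies between the lower and upper quota.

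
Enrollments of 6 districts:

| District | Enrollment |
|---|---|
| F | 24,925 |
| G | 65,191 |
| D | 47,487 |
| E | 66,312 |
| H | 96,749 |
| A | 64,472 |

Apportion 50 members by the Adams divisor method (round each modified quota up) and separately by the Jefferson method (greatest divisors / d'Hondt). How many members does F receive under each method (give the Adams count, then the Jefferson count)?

Adams: F 4, G 9, D 6, E 9, H 13, A 9.
Jefferson: F 3, G 9, D 6, E 9, H 14, A 9.
F gets 4 under Adams and 3 under Jefferson.

4 and 3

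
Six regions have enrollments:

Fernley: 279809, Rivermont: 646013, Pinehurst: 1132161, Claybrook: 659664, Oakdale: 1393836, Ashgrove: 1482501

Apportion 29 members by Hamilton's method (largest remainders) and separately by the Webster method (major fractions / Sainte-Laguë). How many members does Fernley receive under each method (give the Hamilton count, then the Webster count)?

2 and 1

Hamilton: Fernley 2, Rivermont 3, Pinehurst 6, Claybrook 3, Oakdale 7, Ashgrove 8.
Webster: Fernley 1, Rivermont 3, Pinehurst 6, Claybrook 4, Oakdale 7, Ashgrove 8.
Fernley gets 2 under Hamilton and 1 under Webster.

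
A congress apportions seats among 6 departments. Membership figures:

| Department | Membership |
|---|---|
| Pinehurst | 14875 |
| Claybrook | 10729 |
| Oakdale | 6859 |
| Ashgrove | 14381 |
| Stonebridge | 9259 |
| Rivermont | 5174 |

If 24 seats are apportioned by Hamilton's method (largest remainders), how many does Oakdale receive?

The standard divisor is 61277/24 ≈ 2553.208.
Standard quotas: Pinehurst 5.8260, Claybrook 4.2022, Oakdale 2.6864, Ashgrove 5.6325, Stonebridge 3.6264, Rivermont 2.0265.
Lower quotas: Pinehurst 5, Claybrook 4, Oakdale 2, Ashgrove 5, Stonebridge 3, Rivermont 2 (sum 21, leaving 3 seats).
Remainders in descending order: Pinehurst 0.8260, Oakdale 0.6864, Ashgrove 0.6325, Stonebridge 0.6264, Claybrook 0.2022, Rivermont 0.0265.
The surplus seats go to Pinehurst, Oakdale, Ashgrove.
Oakdale receives 3.

3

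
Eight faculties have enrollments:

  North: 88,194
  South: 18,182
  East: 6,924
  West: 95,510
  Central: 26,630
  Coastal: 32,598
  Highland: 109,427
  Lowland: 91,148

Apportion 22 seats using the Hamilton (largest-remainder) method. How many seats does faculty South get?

Total 468613; standard divisor 468613/22 ≈ 21300.591.
Standard quotas: North 4.1404, South 0.8536, East 0.3251, West 4.4839, Central 1.2502, Coastal 1.5304, Highland 5.1373, Lowland 4.2791.
Lower quotas: North 4, South 0, East 0, West 4, Central 1, Coastal 1, Highland 5, Lowland 4 (sum 19, leaving 3 seats).
Remainders in descending order: South 0.8536, Coastal 0.5304, West 0.4839, East 0.3251, Lowland 0.2791, Central 0.2502, North 0.1404, Highland 0.1373.
The surplus seats go to South, Coastal, West.
South receives 1.

1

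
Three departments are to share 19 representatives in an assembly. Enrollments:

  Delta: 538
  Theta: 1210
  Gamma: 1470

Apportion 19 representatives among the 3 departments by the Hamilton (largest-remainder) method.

Delta=3, Theta=7, Gamma=9

Total 3218; standard divisor 3218/19 ≈ 169.368.
Standard quotas: Delta 3.177, Theta 7.144, Gamma 8.679.
Lower quotas: Delta 3, Theta 7, Gamma 8 (sum 18, leaving 1 seat).
Remainders in descending order: Gamma 0.679, Delta 0.177, Theta 0.144.
Largest remainder: Gamma receives the extra seat.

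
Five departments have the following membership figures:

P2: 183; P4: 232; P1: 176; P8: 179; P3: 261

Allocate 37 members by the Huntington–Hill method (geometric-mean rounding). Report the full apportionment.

P2 7, P4 8, P1 6, P8 7, P3 9

With divisor 27.6: modified quotas P2 6.630, P4 8.406, P1 6.377, P8 6.486, P3 9.457.
Geometric-mean thresholds: P2 √(6·7)=6.481, P4 √(8·9)=8.485, P1 √(6·7)=6.481, P8 √(6·7)=6.481, P3 √(9·10)=9.487.
Each quota rounded against its threshold gives P2 7, P4 8, P1 6, P8 7, P3 9 (total 37).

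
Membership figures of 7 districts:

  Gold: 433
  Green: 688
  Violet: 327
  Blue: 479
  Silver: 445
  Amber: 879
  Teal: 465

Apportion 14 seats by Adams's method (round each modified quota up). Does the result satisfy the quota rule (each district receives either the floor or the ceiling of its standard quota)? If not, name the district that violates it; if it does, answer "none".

none

Standard quotas: Gold 1.631, Green 2.592, Violet 1.232, Blue 1.805, Silver 1.677, Amber 3.312, Teal 1.752.
Adams allocation: Gold 2, Green 2, Violet 1, Blue 2, Silver 2, Amber 3, Teal 2.
Every allocation lies between the lower and upper quota.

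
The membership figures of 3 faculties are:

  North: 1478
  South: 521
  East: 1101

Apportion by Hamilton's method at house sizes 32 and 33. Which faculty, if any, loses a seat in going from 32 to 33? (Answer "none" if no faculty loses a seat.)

South

At 32 seats: North 15, South 6, East 11.
At 33 seats: North 16, South 5, East 12.
South drops from 6 to 5.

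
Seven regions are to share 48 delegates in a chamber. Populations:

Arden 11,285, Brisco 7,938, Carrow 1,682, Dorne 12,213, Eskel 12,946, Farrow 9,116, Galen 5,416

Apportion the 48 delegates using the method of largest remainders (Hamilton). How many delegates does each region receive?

Arden=9, Brisco=6, Carrow=2, Dorne=10, Eskel=10, Farrow=7, Galen=4

The standard divisor is 60596/48 ≈ 1262.417.
Standard quotas: Arden 8.9392, Brisco 6.2879, Carrow 1.3324, Dorne 9.6743, Eskel 10.2549, Farrow 7.2211, Galen 4.2902.
Lower quotas: Arden 8, Brisco 6, Carrow 1, Dorne 9, Eskel 10, Farrow 7, Galen 4 (sum 45, leaving 3 seats).
Remainders in descending order: Arden 0.9392, Dorne 0.6743, Carrow 0.3324, Galen 0.2902, Brisco 0.2879, Eskel 0.2549, Farrow 0.2211.
The surplus seats go to Arden, Dorne, Carrow.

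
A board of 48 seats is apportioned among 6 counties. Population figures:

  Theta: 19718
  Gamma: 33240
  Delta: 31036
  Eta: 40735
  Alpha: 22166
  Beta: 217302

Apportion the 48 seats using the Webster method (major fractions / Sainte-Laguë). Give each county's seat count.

Standard divisor 364197/48 ≈ 7587.438; standard quotas: Theta 2.599, Gamma 4.381, Delta 4.090, Eta 5.369, Alpha 2.921, Beta 28.640.
Rounding to the nearest integer gives Theta 3, Gamma 4, Delta 4, Eta 5, Alpha 3, Beta 29 — total 48, matching the house size, so no adjustment is needed.

Theta=3, Gamma=4, Delta=4, Eta=5, Alpha=3, Beta=29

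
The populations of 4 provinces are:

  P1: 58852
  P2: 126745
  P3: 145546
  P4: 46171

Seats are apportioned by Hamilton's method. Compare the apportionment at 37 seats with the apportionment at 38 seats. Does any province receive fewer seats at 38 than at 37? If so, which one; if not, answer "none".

P4

At 37 seats: P1 6, P2 12, P3 14, P4 5.
At 38 seats: P1 6, P2 13, P3 15, P4 4.
P4 drops from 5 to 4.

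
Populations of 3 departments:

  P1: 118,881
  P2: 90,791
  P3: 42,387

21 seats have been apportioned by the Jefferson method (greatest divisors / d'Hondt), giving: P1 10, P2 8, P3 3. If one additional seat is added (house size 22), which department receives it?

Priority for the next seat is population ÷ (current seats + 1).
Priorities: P1 10807.364, P2 10087.889, P3 10596.750.
Highest priority: P1.

P1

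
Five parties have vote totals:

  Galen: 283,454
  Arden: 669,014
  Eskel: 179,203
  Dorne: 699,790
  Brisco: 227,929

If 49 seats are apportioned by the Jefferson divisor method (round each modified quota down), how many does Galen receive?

7

Standard divisor 2059390/49 ≈ 42028.367; standard quotas: Galen 6.744, Arden 15.918, Eskel 4.264, Dorne 16.650, Brisco 5.423.
Rounding down gives 6, 15, 4, 16, 5 = 46 seats, so the divisor must be adjusted.
With modified divisor 39900: modified quotas Galen 7.104, Arden 16.767, Eskel 4.491, Dorne 17.539, Brisco 5.713.
Rounding down: Galen 7, Arden 16, Eskel 4, Dorne 17, Brisco 5 (total 49).
Galen receives 7.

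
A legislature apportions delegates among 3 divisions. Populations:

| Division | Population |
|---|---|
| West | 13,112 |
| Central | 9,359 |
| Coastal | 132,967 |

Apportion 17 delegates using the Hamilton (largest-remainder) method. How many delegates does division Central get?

1

Standard divisor: 155438 ÷ 17 ≈ 9143.412.
Standard quotas: West 1.4340, Central 1.0236, Coastal 14.5424.
Lower quotas: West 1, Central 1, Coastal 14 (sum 16, leaving 1 seat).
Remainders in descending order: Coastal 0.5424, West 0.4340, Central 0.0236.
The surplus seat goes to Coastal.
Central receives 1.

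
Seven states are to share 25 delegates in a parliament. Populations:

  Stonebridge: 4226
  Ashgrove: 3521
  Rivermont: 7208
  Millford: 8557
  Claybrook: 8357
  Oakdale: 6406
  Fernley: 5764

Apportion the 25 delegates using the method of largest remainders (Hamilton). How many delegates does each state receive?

The standard divisor is 44039/25 ≈ 1761.56.
Standard quotas: Stonebridge 2.3990, Ashgrove 1.9988, Rivermont 4.0918, Millford 4.8576, Claybrook 4.7441, Oakdale 3.6365, Fernley 3.2721.
Lower quotas: Stonebridge 2, Ashgrove 1, Rivermont 4, Millford 4, Claybrook 4, Oakdale 3, Fernley 3 (sum 21, leaving 4 seats).
Remainders in descending order: Ashgrove 0.9988, Millford 0.8576, Claybrook 0.7441, Oakdale 0.6365, Stonebridge 0.3990, Fernley 0.2721, Rivermont 0.0918.
The surplus seats go to Ashgrove, Millford, Claybrook, Oakdale.

Stonebridge 2, Ashgrove 2, Rivermont 4, Millford 5, Claybrook 5, Oakdale 4, Fernley 3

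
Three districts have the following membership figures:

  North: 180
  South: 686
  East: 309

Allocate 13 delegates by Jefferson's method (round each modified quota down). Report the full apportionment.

Standard divisor 1175/13 ≈ 90.385; standard quotas: North 1.991, South 7.590, East 3.419.
Rounding down gives 1, 7, 3 = 11 seats, so the divisor must be adjusted.
With modified divisor 80: modified quotas North 2.250, South 8.575, East 3.862.
Rounding down: North 2, South 8, East 3 (total 13).

North=2, South=8, East=3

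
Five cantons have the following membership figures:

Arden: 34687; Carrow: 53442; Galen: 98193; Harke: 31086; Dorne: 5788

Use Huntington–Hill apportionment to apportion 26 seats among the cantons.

Arden=4; Carrow=6; Galen=11; Harke=4; Dorne=1

With divisor 8760: modified quotas Arden 3.960, Carrow 6.101, Galen 11.209, Harke 3.549, Dorne 0.661.
Geometric-mean thresholds: Arden √(3·4)=3.464, Carrow √(6·7)=6.481, Galen √(11·12)=11.489, Harke √(3·4)=3.464, Dorne (min 1).
Each quota rounded against its threshold gives Arden 4, Carrow 6, Galen 11, Harke 4, Dorne 1 (total 26).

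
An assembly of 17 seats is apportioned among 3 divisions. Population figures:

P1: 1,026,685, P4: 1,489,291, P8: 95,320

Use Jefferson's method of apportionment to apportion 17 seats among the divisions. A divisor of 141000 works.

With modified divisor 141000: modified quotas P1 7.281, P4 10.562, P8 0.676.
Rounding down: P1 7, P4 10, P8 0 (total 17).

P1 7, P4 10, P8 0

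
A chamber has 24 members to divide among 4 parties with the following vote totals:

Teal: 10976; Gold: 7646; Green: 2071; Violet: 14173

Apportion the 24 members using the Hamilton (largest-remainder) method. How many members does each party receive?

Teal 8, Gold 5, Green 1, Violet 10

The standard divisor is 34866/24 ≈ 1452.75.
Standard quotas: Teal 7.5553, Gold 5.2631, Green 1.4256, Violet 9.7560.
Lower quotas: Teal 7, Gold 5, Green 1, Violet 9 (sum 22, leaving 2 seats).
Remainders in descending order: Violet 0.7560, Teal 0.5553, Green 0.4256, Gold 0.2631.
The surplus seats go to Violet, Teal.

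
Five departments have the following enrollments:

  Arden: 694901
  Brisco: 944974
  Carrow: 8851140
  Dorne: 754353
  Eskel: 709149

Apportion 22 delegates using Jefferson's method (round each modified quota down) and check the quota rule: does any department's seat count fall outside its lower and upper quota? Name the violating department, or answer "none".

Carrow

Standard quotas: Arden 1.279, Brisco 1.739, Carrow 16.289, Dorne 1.388, Eskel 1.305.
Jefferson allocation: Arden 1, Brisco 1, Carrow 18, Dorne 1, Eskel 1.
Carrow has quota 16.289 (lower 16, upper 17) but receives 18 — outside the quota interval.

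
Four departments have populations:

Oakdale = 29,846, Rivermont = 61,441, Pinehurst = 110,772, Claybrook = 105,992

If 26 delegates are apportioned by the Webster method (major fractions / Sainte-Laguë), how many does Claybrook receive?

Standard divisor 308051/26 ≈ 11848.115; standard quotas: Oakdale 2.519, Rivermont 5.186, Pinehurst 9.349, Claybrook 8.946.
Rounding to the nearest integer gives Oakdale 3, Rivermont 5, Pinehurst 9, Claybrook 9 — total 26, matching the house size, so no adjustment is needed.
Claybrook receives 9.

9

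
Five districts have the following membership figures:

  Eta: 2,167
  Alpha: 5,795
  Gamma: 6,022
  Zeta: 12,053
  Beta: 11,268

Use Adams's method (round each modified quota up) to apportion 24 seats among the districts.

Standard divisor 37305/24 ≈ 1554.375; standard quotas: Eta 1.394, Alpha 3.728, Gamma 3.874, Zeta 7.754, Beta 7.249.
Rounding up gives 2, 4, 4, 8, 8 = 26 seats, so the divisor must be adjusted.
With modified divisor 1800: modified quotas Eta 1.204, Alpha 3.219, Gamma 3.346, Zeta 6.696, Beta 6.260.
Rounding up: Eta 2, Alpha 4, Gamma 4, Zeta 7, Beta 7 (total 24).

Eta 2, Alpha 4, Gamma 4, Zeta 7, Beta 7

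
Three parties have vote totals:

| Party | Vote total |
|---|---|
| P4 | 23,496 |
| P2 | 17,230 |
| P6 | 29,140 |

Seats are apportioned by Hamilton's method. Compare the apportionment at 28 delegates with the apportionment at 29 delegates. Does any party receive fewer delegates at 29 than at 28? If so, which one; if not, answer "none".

none

At 28 seats: P4 9, P2 7, P6 12.
At 29 seats: P4 10, P2 7, P6 12.
No party's allocation decreased.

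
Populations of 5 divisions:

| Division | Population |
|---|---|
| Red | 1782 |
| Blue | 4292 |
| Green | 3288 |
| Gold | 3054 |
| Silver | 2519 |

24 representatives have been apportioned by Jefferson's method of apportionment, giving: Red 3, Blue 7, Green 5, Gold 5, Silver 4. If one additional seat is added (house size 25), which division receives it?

Priority for the next seat is population ÷ (current seats + 1).
Priorities: Red 445.500, Blue 536.500, Green 548.000, Gold 509.000, Silver 503.800.
Highest priority: Green.

Green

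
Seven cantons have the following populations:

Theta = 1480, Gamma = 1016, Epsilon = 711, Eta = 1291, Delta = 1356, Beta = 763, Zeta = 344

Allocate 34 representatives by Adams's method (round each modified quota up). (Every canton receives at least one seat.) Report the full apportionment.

Standard divisor 6961/34 ≈ 204.735; standard quotas: Theta 7.229, Gamma 4.963, Epsilon 3.473, Eta 6.306, Delta 6.623, Beta 3.727, Zeta 1.680.
Rounding up gives 8, 5, 4, 7, 7, 4, 2 = 37 seats, so the divisor must be adjusted.
With modified divisor 230: modified quotas Theta 6.435, Gamma 4.417, Epsilon 3.091, Eta 5.613, Delta 5.896, Beta 3.317, Zeta 1.496.
Rounding up: Theta 7, Gamma 5, Epsilon 4, Eta 6, Delta 6, Beta 4, Zeta 2 (total 34).

Theta=7, Gamma=5, Epsilon=4, Eta=6, Delta=6, Beta=4, Zeta=2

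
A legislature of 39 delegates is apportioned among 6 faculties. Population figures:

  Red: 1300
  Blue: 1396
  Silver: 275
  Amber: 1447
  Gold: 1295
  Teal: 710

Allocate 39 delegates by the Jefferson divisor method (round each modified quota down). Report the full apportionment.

Standard divisor 6423/39 ≈ 164.692; standard quotas: Red 7.894, Blue 8.476, Silver 1.670, Amber 8.786, Gold 7.863, Teal 4.311.
Rounding down gives 7, 8, 1, 8, 7, 4 = 35 seats, so the divisor must be adjusted.
With modified divisor 150: modified quotas Red 8.667, Blue 9.307, Silver 1.833, Amber 9.647, Gold 8.633, Teal 4.733.
Rounding down: Red 8, Blue 9, Silver 1, Amber 9, Gold 8, Teal 4 (total 39).

Red 8, Blue 9, Silver 1, Amber 9, Gold 8, Teal 4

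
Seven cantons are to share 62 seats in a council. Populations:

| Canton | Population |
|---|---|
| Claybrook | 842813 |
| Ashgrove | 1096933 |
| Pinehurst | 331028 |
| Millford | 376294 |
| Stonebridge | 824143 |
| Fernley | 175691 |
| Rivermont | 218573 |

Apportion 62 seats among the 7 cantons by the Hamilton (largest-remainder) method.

Claybrook 14, Ashgrove 18, Pinehurst 5, Millford 6, Stonebridge 13, Fernley 3, Rivermont 3

The standard divisor is 3865475/62 ≈ 62346.371.
Standard quotas: Claybrook 13.5182, Ashgrove 17.5942, Pinehurst 5.3095, Millford 6.0355, Stonebridge 13.2188, Fernley 2.8180, Rivermont 3.5058.
Lower quotas: Claybrook 13, Ashgrove 17, Pinehurst 5, Millford 6, Stonebridge 13, Fernley 2, Rivermont 3 (sum 59, leaving 3 seats).
Remainders in descending order: Fernley 0.8180, Ashgrove 0.5942, Claybrook 0.5182, Rivermont 0.5058, Pinehurst 0.3095, Stonebridge 0.2188, Millford 0.0355.
Largest remainders: Fernley, Ashgrove, Claybrook receive the extra seats.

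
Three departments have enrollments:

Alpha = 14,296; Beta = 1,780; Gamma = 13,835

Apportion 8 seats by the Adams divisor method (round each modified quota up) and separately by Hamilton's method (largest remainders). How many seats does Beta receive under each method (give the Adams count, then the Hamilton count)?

Adams: Alpha 4, Beta 1, Gamma 3.
Hamilton: Alpha 4, Beta 0, Gamma 4.
Beta gets 1 under Adams and 0 under Hamilton.

1 and 0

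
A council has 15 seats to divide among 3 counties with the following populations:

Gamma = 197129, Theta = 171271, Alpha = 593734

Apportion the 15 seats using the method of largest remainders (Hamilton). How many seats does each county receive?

The standard divisor is 962134/15 ≈ 64142.267.
Standard quotas: Gamma 3.0733, Theta 2.6702, Alpha 9.2565.
Lower quotas: Gamma 3, Theta 2, Alpha 9 (sum 14, leaving 1 seat).
Remainders in descending order: Theta 0.6702, Alpha 0.2565, Gamma 0.0733.
The surplus seat goes to Theta.

Gamma: 3; Theta: 3; Alpha: 9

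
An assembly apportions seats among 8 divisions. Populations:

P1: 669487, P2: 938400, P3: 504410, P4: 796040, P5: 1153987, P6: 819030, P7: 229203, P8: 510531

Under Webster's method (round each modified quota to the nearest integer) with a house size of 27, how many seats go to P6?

4

Standard divisor 5621088/27 ≈ 208188.444; standard quotas: P1 3.216, P2 4.507, P3 2.423, P4 3.824, P5 5.543, P6 3.934, P7 1.101, P8 2.452.
Rounding to the nearest integer gives P1 3, P2 5, P3 2, P4 4, P5 6, P6 4, P7 1, P8 2 — total 27, matching the house size, so no adjustment is needed.
P6 receives 4.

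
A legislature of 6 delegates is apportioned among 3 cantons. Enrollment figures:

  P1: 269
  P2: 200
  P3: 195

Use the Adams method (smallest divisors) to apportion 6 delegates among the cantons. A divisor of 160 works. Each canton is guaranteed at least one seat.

P1 2, P2 2, P3 2

With modified divisor 160: modified quotas P1 1.681, P2 1.250, P3 1.219.
Rounding up: P1 2, P2 2, P3 2 (total 6).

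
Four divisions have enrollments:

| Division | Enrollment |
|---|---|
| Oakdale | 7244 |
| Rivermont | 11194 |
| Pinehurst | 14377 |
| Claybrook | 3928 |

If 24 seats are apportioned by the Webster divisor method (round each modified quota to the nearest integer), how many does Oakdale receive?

Standard divisor 36743/24 ≈ 1530.958; standard quotas: Oakdale 4.732, Rivermont 7.312, Pinehurst 9.391, Claybrook 2.566.
Rounding to the nearest integer gives Oakdale 5, Rivermont 7, Pinehurst 9, Claybrook 3 — total 24, matching the house size, so no adjustment is needed.
Oakdale receives 5.

5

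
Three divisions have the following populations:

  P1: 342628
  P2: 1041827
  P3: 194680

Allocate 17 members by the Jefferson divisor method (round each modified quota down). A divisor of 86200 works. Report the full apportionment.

P1=3, P2=12, P3=2

With modified divisor 86200: modified quotas P1 3.975, P2 12.086, P3 2.258.
Rounding down: P1 3, P2 12, P3 2 (total 17).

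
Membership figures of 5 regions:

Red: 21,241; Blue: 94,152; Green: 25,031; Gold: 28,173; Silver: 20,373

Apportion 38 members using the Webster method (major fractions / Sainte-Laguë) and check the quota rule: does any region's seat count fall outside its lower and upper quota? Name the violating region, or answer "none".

Standard quotas: Red 4.271, Blue 18.933, Green 5.033, Gold 5.665, Silver 4.097.
Webster allocation: Red 4, Blue 19, Green 5, Gold 6, Silver 4.
Every allocation lies between the lower and upper quota.

none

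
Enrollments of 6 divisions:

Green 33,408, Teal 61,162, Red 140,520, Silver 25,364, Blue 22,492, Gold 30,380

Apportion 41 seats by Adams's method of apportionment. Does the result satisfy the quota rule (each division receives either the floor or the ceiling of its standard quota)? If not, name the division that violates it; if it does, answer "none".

Standard quotas: Green 4.372, Teal 8.003, Red 18.388, Silver 3.319, Blue 2.943, Gold 3.975.
Adams allocation: Green 5, Teal 8, Red 17, Silver 4, Blue 3, Gold 4.
Red has quota 18.388 (lower 18, upper 19) but receives 17 — outside the quota interval.

Red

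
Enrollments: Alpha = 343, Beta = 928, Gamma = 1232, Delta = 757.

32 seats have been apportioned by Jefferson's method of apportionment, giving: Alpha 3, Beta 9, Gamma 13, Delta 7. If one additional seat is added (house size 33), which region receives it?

Priority for the next seat is population ÷ (current seats + 1).
Priorities: Alpha 85.750, Beta 92.800, Gamma 88.000, Delta 94.625.
Highest priority: Delta.

Delta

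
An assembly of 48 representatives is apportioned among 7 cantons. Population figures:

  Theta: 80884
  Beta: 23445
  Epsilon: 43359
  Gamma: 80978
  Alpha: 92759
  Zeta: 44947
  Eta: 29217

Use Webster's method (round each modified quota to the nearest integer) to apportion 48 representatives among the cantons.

Standard divisor 395589/48 ≈ 8241.438; standard quotas: Theta 9.814, Beta 2.845, Epsilon 5.261, Gamma 9.826, Alpha 11.255, Zeta 5.454, Eta 3.545.
Rounding to the nearest integer gives Theta 10, Beta 3, Epsilon 5, Gamma 10, Alpha 11, Zeta 5, Eta 4 — total 48, matching the house size, so no adjustment is needed.

Theta: 10, Beta: 3, Epsilon: 5, Gamma: 10, Alpha: 11, Zeta: 5, Eta: 4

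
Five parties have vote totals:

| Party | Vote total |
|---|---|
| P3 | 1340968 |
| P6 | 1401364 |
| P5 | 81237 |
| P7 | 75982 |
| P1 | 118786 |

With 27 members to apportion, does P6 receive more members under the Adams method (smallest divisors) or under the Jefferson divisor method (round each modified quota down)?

Adams: P3 12, P6 12, P5 1, P7 1, P1 1.
Jefferson: P3 13, P6 13, P5 0, P7 0, P1 1.
P6 gets 12 under Adams and 13 under Jefferson.

Jefferson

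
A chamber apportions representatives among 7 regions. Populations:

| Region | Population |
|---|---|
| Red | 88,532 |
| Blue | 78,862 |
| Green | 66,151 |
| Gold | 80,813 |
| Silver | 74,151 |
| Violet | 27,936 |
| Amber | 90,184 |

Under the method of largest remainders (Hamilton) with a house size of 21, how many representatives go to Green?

3

Total 506629; standard divisor 506629/21 ≈ 24125.19.
Standard quotas: Red 3.6697, Blue 3.2689, Green 2.7420, Gold 3.3497, Silver 3.0736, Violet 1.1580, Amber 3.7382.
Lower quotas: Red 3, Blue 3, Green 2, Gold 3, Silver 3, Violet 1, Amber 3 (sum 18, leaving 3 seats).
Remainders in descending order: Green 0.7420, Amber 0.7382, Red 0.6697, Gold 0.3497, Blue 0.2689, Violet 0.1580, Silver 0.0736.
The surplus seats go to Green, Amber, Red.
Green receives 3.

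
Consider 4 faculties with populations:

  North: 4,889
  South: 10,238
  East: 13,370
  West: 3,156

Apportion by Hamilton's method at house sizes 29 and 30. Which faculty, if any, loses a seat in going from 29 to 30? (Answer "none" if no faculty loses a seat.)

North

At 29 seats: North 5, South 9, East 12, West 3.
At 30 seats: North 4, South 10, East 13, West 3.
North drops from 5 to 4.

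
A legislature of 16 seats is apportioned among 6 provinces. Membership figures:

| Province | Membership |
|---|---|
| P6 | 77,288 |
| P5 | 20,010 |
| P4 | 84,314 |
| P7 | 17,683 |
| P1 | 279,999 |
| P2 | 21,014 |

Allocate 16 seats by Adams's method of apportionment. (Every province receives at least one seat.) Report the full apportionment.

Standard divisor 500308/16 ≈ 31269.25; standard quotas: P6 2.472, P5 0.640, P4 2.696, P7 0.566, P1 8.954, P2 0.672.
Rounding up gives 3, 1, 3, 1, 9, 1 = 18 seats, so the divisor must be adjusted.
With modified divisor 39300: modified quotas P6 1.967, P5 0.509, P4 2.145, P7 0.450, P1 7.125, P2 0.535.
Rounding up: P6 2, P5 1, P4 3, P7 1, P1 8, P2 1 (total 16).

P6: 2, P5: 1, P4: 3, P7: 1, P1: 8, P2: 1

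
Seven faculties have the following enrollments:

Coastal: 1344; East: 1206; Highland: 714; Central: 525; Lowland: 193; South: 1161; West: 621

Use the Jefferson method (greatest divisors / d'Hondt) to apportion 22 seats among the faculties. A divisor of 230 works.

Coastal=5, East=5, Highland=3, Central=2, Lowland=0, South=5, West=2

With modified divisor 230: modified quotas Coastal 5.843, East 5.243, Highland 3.104, Central 2.283, Lowland 0.839, South 5.048, West 2.700.
Rounding down: Coastal 5, East 5, Highland 3, Central 2, Lowland 0, South 5, West 2 (total 22).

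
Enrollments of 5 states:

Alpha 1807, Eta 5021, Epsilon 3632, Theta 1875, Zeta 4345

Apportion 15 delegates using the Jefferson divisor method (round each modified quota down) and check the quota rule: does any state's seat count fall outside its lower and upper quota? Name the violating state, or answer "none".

none

Standard quotas: Alpha 1.625, Eta 4.515, Epsilon 3.266, Theta 1.686, Zeta 3.907.
Jefferson allocation: Alpha 1, Eta 5, Epsilon 3, Theta 2, Zeta 4.
Every allocation lies between the lower and upper quota.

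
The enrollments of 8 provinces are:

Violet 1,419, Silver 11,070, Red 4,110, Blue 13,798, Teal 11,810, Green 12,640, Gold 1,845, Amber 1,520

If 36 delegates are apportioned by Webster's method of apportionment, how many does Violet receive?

Standard divisor 58212/36 ≈ 1617; standard quotas: Violet 0.878, Silver 6.846, Red 2.542, Blue 8.533, Teal 7.304, Green 7.817, Gold 1.141, Amber 0.940.
Rounding to the nearest integer gives 1, 7, 3, 9, 7, 8, 1, 1 = 37 seats, so the divisor must be adjusted.
With modified divisor 1630: modified quotas Violet 0.871, Silver 6.791, Red 2.521, Blue 8.465, Teal 7.245, Green 7.755, Gold 1.132, Amber 0.933.
Rounding to the nearest integer: Violet 1, Silver 7, Red 3, Blue 8, Teal 7, Green 8, Gold 1, Amber 1 (total 36).
Violet receives 1.

1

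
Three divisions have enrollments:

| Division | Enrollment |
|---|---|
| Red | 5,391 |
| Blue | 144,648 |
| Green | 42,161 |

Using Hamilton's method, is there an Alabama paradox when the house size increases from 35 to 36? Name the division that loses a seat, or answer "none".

none

At 35 seats: Red 1, Blue 26, Green 8.
At 36 seats: Red 1, Blue 27, Green 8.
No division's allocation decreased.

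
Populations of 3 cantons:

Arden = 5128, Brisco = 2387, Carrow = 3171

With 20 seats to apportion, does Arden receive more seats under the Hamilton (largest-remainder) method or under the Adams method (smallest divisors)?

Hamilton: Arden 10, Brisco 4, Carrow 6.
Adams: Arden 9, Brisco 5, Carrow 6.
Arden gets 10 under Hamilton and 9 under Adams.

Hamilton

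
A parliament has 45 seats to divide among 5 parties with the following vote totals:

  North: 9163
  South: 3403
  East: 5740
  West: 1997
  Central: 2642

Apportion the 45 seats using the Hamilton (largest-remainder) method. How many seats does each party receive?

Total 22945; standard divisor 22945/45 ≈ 509.889.
Standard quotas: North 17.9706, South 6.6740, East 11.2574, West 3.9165, Central 5.1815.
Lower quotas: North 17, South 6, East 11, West 3, Central 5 (sum 42, leaving 3 seats).
Remainders in descending order: North 0.9706, West 0.9165, South 0.6740, East 0.2574, Central 0.1815.
The surplus seats go to North, West, South.

North 18; South 7; East 11; West 4; Central 5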